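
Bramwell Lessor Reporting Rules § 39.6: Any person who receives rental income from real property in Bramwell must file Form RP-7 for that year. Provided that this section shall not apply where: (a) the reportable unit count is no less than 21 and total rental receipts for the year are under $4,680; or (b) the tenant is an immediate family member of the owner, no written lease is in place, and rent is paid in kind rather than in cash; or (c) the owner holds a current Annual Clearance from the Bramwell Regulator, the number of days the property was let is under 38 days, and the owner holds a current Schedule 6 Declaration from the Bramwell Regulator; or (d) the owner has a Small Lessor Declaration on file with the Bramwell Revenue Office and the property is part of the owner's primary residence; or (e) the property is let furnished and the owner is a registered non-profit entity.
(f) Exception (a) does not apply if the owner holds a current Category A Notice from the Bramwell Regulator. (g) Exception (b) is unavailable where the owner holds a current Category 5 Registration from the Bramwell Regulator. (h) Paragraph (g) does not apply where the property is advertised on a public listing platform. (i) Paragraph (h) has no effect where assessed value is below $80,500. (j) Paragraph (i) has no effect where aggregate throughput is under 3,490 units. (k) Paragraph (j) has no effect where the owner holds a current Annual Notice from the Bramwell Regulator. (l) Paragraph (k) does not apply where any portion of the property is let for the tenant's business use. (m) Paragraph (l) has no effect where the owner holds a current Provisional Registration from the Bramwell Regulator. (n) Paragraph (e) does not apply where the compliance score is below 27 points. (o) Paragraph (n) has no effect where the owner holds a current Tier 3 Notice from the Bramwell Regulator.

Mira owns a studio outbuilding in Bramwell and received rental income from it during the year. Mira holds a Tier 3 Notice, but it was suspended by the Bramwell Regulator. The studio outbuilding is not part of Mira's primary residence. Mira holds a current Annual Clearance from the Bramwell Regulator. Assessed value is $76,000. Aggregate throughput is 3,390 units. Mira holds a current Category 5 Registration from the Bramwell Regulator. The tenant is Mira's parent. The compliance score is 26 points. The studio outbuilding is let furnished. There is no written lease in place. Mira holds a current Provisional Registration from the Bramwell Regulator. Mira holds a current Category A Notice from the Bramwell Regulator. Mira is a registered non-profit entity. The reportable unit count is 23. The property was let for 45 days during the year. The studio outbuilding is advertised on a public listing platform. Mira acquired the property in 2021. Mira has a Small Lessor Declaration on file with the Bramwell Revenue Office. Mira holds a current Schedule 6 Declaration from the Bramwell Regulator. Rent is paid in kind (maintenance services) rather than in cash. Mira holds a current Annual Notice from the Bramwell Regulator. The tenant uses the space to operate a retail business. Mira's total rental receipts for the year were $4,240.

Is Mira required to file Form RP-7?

Exception (a)'s conditions are all satisfied: the reportable unit count is 23, meeting the 21 threshold; total rental receipts for the year are $4,240, under the $4,680 limit. But applying paragraph (f): (f) is engaged — a current Category A Notice is held. So (a) is unavailable.
Exception (b)'s conditions are all satisfied: the tenant is an immediate family member; there is no written lease; rent is paid in kind. But applying paragraphs (g)–(m): (g) operates against (b): a current Category 5 Registration is held. (h) is engaged (the property is publicly advertised), but is set aside by (i): (i) operates against (h): assessed value is $76,000, below the $80,500 limit. (j) would limit (i) — aggregate throughput is 3,390 units, under the 3,490 units limit — but (k) sets (j) aside: (k) operates against (j): a current Annual Notice is held. (l) is engaged (the space is let for business use), but is itself disapplied by (m): (m) operates against (l): a current Provisional Registration is held. So (b) is unavailable.
Exception (c) does not apply: the number of days the property was let is 45 days, not under 38 days.
Exception (d) fails — the studio outbuilding is not part of the primary residence.
Exception (e)'s conditions are all satisfied: the property is let furnished; Mira is a registered non-profit. But: (n) operates against (e): the compliance score is 26 points, below the 27 points limit. (o), which would lift (n), does not operate here — the Tier 3 Notice is not current. (e) is therefore removed.
No exception is made out. Mira falls within the general rule.

Yes — Mira must file Form RP-7.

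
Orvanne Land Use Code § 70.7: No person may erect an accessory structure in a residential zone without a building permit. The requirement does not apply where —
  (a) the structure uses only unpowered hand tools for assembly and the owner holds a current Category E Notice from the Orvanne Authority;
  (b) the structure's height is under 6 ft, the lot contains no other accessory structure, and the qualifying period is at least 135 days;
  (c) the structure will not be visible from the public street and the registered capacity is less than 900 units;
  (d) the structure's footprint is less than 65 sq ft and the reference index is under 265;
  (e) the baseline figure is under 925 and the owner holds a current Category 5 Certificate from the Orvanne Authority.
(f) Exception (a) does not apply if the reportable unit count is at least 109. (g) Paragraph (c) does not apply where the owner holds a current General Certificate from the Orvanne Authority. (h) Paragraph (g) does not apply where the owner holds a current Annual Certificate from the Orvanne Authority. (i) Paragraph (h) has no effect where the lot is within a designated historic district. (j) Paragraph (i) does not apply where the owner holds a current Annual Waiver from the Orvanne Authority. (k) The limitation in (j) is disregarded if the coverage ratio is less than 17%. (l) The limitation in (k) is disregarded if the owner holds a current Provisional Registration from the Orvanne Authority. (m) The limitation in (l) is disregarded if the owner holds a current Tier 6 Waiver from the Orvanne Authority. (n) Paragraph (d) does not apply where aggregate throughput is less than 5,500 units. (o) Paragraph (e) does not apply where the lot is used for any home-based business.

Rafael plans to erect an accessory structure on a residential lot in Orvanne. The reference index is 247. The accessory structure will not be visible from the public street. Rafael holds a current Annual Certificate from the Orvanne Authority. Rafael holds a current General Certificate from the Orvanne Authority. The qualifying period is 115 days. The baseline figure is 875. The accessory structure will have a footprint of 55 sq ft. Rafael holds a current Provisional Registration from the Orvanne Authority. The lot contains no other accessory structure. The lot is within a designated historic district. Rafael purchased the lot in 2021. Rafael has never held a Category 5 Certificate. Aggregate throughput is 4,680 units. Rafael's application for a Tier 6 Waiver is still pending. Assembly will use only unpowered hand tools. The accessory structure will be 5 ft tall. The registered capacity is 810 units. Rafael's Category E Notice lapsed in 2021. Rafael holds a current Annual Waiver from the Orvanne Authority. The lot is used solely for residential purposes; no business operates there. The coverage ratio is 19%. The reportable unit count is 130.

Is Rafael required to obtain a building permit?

Exception (a) fails — no current Category E Notice is held.
Exception (b) fails — the qualifying period is 115 days, short of 135 days.
Exception (c) is satisfied on its face — the structure will not be visible from the street; the registered capacity is 810 units, less than the 900 units limit. Considering the limiting provisions: (g) would limit (c) — a current General Certificate is held — but (h) sets (g) aside: (h) operates against (g): a current Annual Certificate is held. (i) is triggered (the lot is in a historic district), but is overridden by (j): (j) is triggered — a current Annual Waiver is held. (k), which would lift (j), is not engaged — the coverage ratio is 19%, not less than 17%. So (c) applies.
Exception (d): the structure's footprint is 55 sq ft, less than the 65 sq ft limit; the reference index is 247, under the 265 limit — every condition holds. But applying paragraph (n): (n) operates against (d): aggregate throughput is 4,680 units, less than the 5,500 units limit. (d) is therefore removed.
Exception (e) fails — the Category 5 Certificate is not current.

No — exception (c) applies; Rafael does not need a building permit.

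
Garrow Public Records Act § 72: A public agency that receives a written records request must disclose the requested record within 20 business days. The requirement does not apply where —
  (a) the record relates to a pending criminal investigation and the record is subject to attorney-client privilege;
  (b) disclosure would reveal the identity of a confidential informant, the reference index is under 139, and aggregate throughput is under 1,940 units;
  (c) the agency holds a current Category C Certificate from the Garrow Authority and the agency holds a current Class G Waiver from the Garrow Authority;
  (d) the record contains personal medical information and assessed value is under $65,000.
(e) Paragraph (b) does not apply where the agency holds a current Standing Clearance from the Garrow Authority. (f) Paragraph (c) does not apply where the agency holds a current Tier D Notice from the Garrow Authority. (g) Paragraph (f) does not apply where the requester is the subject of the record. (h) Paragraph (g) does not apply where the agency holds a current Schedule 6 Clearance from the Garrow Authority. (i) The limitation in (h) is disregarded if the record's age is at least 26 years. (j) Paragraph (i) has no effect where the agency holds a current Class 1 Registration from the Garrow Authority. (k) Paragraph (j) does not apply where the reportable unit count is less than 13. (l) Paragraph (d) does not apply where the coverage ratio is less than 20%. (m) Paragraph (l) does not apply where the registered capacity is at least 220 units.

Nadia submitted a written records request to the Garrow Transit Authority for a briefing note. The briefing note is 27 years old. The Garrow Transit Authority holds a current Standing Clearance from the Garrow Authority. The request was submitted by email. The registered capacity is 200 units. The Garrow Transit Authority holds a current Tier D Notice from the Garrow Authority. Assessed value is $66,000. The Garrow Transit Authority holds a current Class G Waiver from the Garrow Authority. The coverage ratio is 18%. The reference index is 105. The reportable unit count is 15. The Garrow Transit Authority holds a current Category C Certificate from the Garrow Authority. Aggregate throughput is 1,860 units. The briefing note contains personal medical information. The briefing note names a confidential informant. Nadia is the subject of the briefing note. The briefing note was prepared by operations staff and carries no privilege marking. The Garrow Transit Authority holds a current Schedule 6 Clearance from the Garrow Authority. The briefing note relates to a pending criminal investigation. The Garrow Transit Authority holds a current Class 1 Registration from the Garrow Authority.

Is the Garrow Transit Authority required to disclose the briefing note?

Yes — the Garrow Transit Authority must disclose the briefing note.

Exception (a) fails — the briefing note carries no privilege marking.
Exception (b) is satisfied on its face — the briefing note names a confidential informant; the reference index is 105, under the 139 limit; aggregate throughput is 1,860 units, under the 1,940 units limit. But applying paragraph (e): (e) is triggered — a current Standing Clearance is held. (b) is therefore removed.
Exception (c)'s conditions are all satisfied: a current Category C Certificate is held; a current Class G Waiver is held. But: (f) operates against (c): a current Tier D Notice is held. (g) operates (Nadia is the subject of the briefing note), but is overridden by (h): (h) applies — a current Schedule 6 Clearance is held. (i) is triggered (the record's age is 27 years, meeting the 26 years threshold), but is set aside by (j): (j) applies — a current Class 1 Registration is held. (k) is not engaged (the reportable unit count is 15, not less than 13), so (j) stands. Exception (c) does not apply.
Exception (d) requires that assessed value is under $65,000; but assessed value is $66,000, not under $65,000, so (d) is unavailable.
None of the exceptions is available; § 72 applies in full.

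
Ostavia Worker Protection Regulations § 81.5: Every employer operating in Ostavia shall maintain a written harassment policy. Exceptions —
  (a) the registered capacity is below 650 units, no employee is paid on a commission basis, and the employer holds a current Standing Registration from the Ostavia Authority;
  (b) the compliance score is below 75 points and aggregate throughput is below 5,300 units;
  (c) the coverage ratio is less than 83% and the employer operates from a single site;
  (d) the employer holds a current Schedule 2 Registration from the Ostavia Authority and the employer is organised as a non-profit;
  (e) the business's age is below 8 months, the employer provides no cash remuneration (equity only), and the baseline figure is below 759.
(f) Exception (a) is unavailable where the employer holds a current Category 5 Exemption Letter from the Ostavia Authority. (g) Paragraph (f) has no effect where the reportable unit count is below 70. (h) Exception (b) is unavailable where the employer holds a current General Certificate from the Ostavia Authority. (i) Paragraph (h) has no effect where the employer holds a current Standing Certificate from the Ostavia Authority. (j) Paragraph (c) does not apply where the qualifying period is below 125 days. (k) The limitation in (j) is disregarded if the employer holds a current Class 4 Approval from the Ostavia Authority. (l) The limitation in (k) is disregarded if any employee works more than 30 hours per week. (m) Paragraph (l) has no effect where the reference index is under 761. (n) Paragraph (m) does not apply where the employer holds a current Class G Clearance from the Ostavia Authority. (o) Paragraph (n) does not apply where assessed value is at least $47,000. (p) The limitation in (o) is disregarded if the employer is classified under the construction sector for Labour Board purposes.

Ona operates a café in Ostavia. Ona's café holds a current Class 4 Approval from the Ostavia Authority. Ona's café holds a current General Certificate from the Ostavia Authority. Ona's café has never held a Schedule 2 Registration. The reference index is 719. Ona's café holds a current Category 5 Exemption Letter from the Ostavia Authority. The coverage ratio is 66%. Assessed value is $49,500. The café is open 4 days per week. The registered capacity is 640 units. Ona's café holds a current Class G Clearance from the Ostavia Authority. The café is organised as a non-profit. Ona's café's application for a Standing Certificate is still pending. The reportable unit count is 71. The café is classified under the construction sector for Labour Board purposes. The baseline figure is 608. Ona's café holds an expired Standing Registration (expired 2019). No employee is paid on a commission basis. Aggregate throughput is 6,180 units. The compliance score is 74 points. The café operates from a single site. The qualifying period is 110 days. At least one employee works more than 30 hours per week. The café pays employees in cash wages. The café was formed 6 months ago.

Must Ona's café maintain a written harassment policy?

Yes — Ona's café must maintain a written harassment policy.

Exception (a) requires that the employer holds a current Standing Registration from the Ostavia Authority; but there is no Standing Registration in force, so (a) is unavailable.
Exception (b) requires that aggregate throughput is below 5,300 units; but aggregate throughput is 6,180 units, not below 5,300 units, so (b) is unavailable.
Exception (c): the coverage ratio is 66%, less than the 83% limit; the employer operates from a single site — every condition holds. But applying paragraphs (j)–(p): (j) applies — the qualifying period is 110 days, below the 125 days limit. (k) applies (a current Class 4 Approval is held), but is set aside by (l): (l) operates against (k): at least one employee exceeds 30 hours/week. (m) would limit (l) — the reference index is 719, under the 761 limit — but (n) sets (m) aside: (n) operates against (m): a current Class G Clearance is held. (o) would limit (n) — assessed value is $49,500, meeting the $47,000 threshold — but (p) sets (o) aside: (p) operates against (o): the café is classified under the construction sector. (c) is therefore removed.
Exception (d) does not apply: no current Schedule 2 Registration is held.
Exception (e) fails — employees are paid cash wages.
No exception displaces § 81.5.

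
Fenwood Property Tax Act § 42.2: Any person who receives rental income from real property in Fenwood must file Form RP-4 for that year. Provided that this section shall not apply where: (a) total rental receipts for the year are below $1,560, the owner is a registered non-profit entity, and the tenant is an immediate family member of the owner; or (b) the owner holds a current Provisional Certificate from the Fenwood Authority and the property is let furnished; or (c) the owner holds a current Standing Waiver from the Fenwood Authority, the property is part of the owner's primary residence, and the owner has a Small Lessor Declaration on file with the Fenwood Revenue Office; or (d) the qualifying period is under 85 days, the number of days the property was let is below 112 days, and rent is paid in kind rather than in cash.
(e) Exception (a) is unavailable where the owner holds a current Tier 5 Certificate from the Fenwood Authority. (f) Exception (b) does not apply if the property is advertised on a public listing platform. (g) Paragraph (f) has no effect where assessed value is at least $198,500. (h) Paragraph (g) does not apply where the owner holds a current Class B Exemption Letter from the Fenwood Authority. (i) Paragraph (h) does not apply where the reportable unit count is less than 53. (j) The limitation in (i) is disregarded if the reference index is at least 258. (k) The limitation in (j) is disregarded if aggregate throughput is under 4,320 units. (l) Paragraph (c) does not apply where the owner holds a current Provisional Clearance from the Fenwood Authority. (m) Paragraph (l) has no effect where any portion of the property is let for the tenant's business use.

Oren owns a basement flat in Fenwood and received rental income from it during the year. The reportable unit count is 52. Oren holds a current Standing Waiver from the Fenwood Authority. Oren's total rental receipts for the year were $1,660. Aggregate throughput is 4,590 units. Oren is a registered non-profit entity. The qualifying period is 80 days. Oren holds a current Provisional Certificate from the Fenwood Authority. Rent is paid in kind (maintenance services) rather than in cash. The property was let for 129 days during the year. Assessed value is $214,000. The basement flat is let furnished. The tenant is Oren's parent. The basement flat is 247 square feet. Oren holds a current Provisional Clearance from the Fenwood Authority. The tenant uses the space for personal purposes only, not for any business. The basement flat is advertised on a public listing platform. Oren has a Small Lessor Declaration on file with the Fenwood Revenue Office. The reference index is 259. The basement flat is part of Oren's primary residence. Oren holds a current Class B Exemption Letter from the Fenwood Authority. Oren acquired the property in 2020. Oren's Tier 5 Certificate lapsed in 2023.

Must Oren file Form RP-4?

Yes — Oren must file Form RP-4.

Exception (a) does not apply: total rental receipts for the year are $1,660, not below $1,560.
Exception (b): a current Provisional Certificate is held; the property is let furnished — every condition holds. Turning to paragraphs (f)–(k): (f) is triggered — the property is publicly advertised. (g) operates (assessed value is $214,000, meeting the $198,500 threshold), but yields to (h): (h) is triggered — a current Class B Exemption Letter is held. (i) would limit (h) — the reportable unit count is 52, less than the 53 limit — but (j) sets (i) aside: (j) is triggered — the reference index is 259, meeting the 258 threshold. (k), which would lift (j), does not operate here — aggregate throughput is 4,590 units, not under 4,320 units. So (b) is unavailable.
Exception (c): a current Standing Waiver is held; the basement flat is part of the primary residence; a Small Lessor Declaration is on file — every condition holds. However, paragraphs (l)–(m) must be considered: (l) operates against (c): a current Provisional Clearance is held. (m) does not operate here (the space is used for personal purposes only), so (l) stands. (c) is therefore removed.
Exception (d) fails — the number of days the property was let is 129 days, not below 112 days.
No exception applies. The general rule governs.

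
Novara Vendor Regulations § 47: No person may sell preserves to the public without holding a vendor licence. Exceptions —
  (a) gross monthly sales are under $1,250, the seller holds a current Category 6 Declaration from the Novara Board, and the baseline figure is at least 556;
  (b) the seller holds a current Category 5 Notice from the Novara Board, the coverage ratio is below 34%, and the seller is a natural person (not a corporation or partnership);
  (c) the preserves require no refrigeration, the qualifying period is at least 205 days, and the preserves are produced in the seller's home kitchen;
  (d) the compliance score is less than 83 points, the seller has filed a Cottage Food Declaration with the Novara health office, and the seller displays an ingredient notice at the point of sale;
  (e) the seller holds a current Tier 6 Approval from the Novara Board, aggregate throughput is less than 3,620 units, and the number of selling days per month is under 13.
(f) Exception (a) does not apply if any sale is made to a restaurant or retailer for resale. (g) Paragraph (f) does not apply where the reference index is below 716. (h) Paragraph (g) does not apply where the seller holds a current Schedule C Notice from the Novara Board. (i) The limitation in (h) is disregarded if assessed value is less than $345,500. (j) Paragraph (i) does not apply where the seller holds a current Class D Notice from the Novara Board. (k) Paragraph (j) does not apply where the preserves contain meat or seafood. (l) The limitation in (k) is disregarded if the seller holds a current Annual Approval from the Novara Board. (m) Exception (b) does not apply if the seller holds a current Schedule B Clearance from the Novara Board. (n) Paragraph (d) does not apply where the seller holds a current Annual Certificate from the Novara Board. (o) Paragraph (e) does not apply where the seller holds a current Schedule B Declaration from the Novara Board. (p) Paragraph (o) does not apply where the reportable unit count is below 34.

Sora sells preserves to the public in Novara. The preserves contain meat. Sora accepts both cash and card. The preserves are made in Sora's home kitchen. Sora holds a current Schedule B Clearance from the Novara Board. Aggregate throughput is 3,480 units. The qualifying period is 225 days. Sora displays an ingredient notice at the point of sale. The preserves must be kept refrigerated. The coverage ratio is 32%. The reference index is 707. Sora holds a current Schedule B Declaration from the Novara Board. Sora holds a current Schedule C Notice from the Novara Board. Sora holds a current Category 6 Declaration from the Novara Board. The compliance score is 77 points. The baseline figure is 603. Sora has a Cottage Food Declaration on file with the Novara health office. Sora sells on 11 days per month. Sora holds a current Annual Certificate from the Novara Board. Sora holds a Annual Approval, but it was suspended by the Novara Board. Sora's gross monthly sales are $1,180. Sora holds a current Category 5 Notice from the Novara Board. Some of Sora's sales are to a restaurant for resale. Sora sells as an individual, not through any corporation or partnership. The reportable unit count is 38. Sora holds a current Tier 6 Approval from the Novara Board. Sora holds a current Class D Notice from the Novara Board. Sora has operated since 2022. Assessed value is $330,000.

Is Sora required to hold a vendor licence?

Exception (a)'s conditions are all satisfied: gross monthly sales are $1,180, under the $1,250 limit; a current Category 6 Declaration is held; the baseline figure is 603, meeting the 556 threshold. Under paragraphs (f)–(l): (f) would limit (a) — some sales are to a restaurant for resale — but (g) sets (f) aside: (g) operates — the reference index is 707, below the 716 limit. (h) would limit (g) — a current Schedule C Notice is held — but (i) sets (h) aside: (i) operates against (h): assessed value is $330,000, less than the $345,500 limit. (j) would limit (i) — a current Class D Notice is held — but (k) sets (j) aside: (k) operates — the preserves contain meat. (l) does not operate here (the Annual Approval is not current), so (k) stands. Exception (a) stands.
Exception (b): a current Category 5 Notice is held; the coverage ratio is 32%, below the 34% limit; the seller is a natural person — every condition holds. However, paragraph (m) must be considered: (m) applies — a current Schedule B Clearance is held. (b) is therefore removed.
Exception (c) fails — the preserves require refrigeration.
All of (d)'s requirements are met (the compliance score is 77 points, less than the 83 points limit; a Cottage Food Declaration is on file; an ingredient notice is displayed). However, paragraph (n) must be considered: (n) operates against (d): a current Annual Certificate is held. So (d) is unavailable.
Exception (e)'s conditions are all satisfied: a current Tier 6 Approval is held; aggregate throughput is 3,480 units, less than the 3,620 units limit; the number of selling days per month is 11, under the 13 limit. But applying paragraphs (o)–(p): (o) operates against (e): a current Schedule B Declaration is held. (p), which would lift (o), is not engaged — the reportable unit count is 38, not below 34. So (e) is unavailable.

No — exception (a) applies; Sora is not required to hold a vendor licence.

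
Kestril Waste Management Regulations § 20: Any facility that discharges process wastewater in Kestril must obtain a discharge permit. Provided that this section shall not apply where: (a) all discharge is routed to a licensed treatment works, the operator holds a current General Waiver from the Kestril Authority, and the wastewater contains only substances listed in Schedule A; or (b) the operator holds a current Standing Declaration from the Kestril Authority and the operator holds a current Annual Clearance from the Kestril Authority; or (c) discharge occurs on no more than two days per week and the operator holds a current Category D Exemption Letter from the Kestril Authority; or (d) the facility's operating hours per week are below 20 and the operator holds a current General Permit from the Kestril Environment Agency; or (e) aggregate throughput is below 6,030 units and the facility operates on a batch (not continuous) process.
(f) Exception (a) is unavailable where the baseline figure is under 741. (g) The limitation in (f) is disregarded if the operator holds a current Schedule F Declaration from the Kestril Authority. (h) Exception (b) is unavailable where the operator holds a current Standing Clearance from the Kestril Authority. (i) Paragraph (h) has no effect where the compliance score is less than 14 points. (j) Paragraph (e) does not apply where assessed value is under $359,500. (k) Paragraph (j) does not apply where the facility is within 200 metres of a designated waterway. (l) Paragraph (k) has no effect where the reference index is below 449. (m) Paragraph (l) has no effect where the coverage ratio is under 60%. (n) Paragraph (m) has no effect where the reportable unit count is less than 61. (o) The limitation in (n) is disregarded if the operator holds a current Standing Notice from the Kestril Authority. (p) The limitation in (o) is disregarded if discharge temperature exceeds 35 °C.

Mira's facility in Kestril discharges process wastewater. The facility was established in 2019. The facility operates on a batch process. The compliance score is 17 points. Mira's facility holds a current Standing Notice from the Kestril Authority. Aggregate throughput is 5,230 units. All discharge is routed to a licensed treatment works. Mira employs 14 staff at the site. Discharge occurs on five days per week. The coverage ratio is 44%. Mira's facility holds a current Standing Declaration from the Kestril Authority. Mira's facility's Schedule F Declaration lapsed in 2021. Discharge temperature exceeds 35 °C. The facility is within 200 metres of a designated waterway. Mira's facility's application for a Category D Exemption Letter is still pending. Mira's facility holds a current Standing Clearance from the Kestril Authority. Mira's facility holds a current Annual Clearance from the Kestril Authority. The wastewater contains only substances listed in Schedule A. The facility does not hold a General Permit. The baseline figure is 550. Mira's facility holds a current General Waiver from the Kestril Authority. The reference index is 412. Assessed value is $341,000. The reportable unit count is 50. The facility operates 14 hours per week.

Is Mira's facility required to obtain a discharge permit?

Yes — Mira's facility must obtain a discharge permit.

Exception (a): discharge is routed to a licensed treatment works; a current General Waiver is held; the wastewater is Schedule-A-only — every condition holds. Turning to paragraphs (f)–(g): (f) is engaged — the baseline figure is 550, under the 741 limit. (g) is inapplicable (there is no Schedule F Declaration in force), so (f) stands. Exception (a) does not apply.
Exception (b) is satisfied on its face — a current Standing Declaration is held; a current Annual Clearance is held. However, paragraphs (h)–(i) must be considered: (h) operates against (b): a current Standing Clearance is held. (i), which would lift (h), does not operate here — the compliance score is 17 points, not less than 14 points. So (b) is unavailable.
Exception (c) does not apply: discharge occurs on five days per week.
Exception (d) requires that the operator holds a current General Permit from the Kestril Environment Agency; but no General Permit is held, so (d) is unavailable.
Exception (e)'s conditions are all satisfied: aggregate throughput is 5,230 units, below the 6,030 units limit; the facility operates on a batch process. Turning to paragraphs (j)–(p): (j) is engaged — assessed value is $341,000, under the $359,500 limit. (k) applies (the facility is within 200 m of a designated waterway), but is overridden by (l): (l) operates against (k): the reference index is 412, below the 449 limit. (m) is engaged (the coverage ratio is 44%, under the 60% limit), but is overridden by (n): (n) is engaged — the reportable unit count is 50, less than the 61 limit. (o) would limit (n) — a current Standing Notice is held — but (p) sets (o) aside: (p) operates against (o): discharge temperature exceeds 35 °C. So (e) is unavailable.
No exception is made out. Mira's facility falls within the general rule.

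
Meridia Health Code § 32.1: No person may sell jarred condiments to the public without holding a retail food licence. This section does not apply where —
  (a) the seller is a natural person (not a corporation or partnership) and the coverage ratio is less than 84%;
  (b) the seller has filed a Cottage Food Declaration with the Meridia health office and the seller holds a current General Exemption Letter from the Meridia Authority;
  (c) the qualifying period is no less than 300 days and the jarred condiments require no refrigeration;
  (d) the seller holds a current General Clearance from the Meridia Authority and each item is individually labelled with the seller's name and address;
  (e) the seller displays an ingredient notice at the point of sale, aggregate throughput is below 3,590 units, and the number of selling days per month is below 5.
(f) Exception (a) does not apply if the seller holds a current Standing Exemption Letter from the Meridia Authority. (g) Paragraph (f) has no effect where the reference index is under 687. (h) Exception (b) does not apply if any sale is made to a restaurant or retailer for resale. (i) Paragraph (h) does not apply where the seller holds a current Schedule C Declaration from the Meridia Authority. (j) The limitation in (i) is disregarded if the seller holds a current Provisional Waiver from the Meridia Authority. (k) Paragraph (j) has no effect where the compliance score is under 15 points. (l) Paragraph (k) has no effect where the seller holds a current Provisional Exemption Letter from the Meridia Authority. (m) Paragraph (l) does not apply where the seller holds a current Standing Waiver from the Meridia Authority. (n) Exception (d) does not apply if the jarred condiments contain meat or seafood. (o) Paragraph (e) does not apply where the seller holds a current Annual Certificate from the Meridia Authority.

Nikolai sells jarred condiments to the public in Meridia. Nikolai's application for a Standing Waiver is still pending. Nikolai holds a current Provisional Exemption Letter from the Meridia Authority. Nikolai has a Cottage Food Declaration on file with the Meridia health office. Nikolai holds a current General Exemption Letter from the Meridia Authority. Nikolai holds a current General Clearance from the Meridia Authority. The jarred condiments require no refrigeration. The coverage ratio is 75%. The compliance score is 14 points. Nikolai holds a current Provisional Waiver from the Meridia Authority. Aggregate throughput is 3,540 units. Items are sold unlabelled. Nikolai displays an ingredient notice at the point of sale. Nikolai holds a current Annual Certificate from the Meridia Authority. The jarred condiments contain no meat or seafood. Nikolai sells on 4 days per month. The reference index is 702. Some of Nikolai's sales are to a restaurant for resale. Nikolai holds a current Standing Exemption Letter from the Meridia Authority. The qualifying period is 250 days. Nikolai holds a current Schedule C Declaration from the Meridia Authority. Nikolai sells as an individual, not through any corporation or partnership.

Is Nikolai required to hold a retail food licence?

Exception (a) is satisfied on its face — the seller is a natural person; the coverage ratio is 75%, less than the 84% limit. Turning to paragraphs (f)–(g): (f) is triggered — a current Standing Exemption Letter is held. (g), which would lift (f), is inapplicable — the reference index is 702, not under 687. So (a) is unavailable.
Exception (b): a Cottage Food Declaration is on file; a current General Exemption Letter is held — every condition holds. Turning to paragraphs (h)–(m): (h) operates against (b): some sales are to a restaurant for resale. (i) applies (a current Schedule C Declaration is held), but is itself disapplied by (j): (j) operates against (i): a current Provisional Waiver is held. (k) would limit (j) — the compliance score is 14 points, under the 15 points limit — but (l) sets (k) aside: (l) applies — a current Provisional Exemption Letter is held. (m) is not triggered (the Standing Waiver is not current), so (l) stands. (b) is therefore removed.
Exception (c) does not apply: the qualifying period is 250 days, short of 300 days.
Exception (d) requires that each item is individually labelled with the seller's name and address; but items are sold unlabelled, so (d) is unavailable.
Exception (e)'s conditions are all satisfied: an ingredient notice is displayed; aggregate throughput is 3,540 units, below the 3,590 units limit; the number of selling days per month is 4, below the 5 limit. But applying paragraph (o): (o) operates — a current Annual Certificate is held. (e) is therefore removed.
No exception is made out. Nikolai falls within the general rule.

Yes — Nikolai must hold a retail food licence.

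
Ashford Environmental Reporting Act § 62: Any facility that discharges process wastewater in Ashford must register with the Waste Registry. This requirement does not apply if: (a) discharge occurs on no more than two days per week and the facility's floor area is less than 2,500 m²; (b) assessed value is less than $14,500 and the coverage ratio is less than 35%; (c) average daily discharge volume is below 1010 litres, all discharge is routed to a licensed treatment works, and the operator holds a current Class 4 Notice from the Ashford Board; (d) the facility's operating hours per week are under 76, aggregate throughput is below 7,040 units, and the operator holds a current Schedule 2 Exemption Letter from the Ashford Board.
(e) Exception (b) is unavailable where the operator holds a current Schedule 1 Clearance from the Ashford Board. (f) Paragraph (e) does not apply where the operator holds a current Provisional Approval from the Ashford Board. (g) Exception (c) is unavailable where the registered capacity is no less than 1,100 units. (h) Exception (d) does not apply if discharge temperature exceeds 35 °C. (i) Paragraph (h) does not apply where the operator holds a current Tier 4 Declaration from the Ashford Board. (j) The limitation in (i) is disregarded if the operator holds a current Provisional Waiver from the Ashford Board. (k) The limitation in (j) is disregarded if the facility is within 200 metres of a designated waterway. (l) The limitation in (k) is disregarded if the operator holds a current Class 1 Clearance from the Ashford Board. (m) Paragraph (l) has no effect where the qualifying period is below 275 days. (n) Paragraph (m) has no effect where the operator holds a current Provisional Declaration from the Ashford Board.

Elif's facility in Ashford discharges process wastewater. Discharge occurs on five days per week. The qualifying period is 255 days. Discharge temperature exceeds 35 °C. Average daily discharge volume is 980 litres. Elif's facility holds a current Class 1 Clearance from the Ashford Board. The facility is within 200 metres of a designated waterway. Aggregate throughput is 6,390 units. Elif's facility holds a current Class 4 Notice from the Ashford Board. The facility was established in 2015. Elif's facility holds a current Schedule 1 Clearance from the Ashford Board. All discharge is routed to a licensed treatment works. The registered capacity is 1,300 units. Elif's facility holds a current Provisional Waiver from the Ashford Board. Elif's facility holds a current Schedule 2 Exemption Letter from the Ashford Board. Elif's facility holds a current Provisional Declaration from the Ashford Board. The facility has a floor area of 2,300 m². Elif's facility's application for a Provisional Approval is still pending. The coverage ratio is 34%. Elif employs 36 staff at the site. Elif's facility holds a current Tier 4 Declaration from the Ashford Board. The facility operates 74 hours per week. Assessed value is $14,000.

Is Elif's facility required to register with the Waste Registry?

Yes — Elif's facility must register with the Waste Registry.

Exception (a) fails — discharge occurs on five days per week.
Exception (b)'s conditions are all satisfied: assessed value is $14,000, less than the $14,500 limit; the coverage ratio is 34%, less than the 35% limit. However, paragraphs (e)–(f) must be considered: (e) is engaged — a current Schedule 1 Clearance is held. (f), which would lift (e), is not engaged — there is no Provisional Approval in force. So (b) is unavailable.
Exception (c)'s conditions are all satisfied: average daily discharge volume is 980 litres, below the 1010 litres limit; discharge is routed to a licensed treatment works; a current Class 4 Notice is held. But: (g) operates against (c): the registered capacity is 1,300 units, meeting the 1,100 units threshold. So (c) is unavailable.
Exception (d)'s conditions are all satisfied: the facility's operating hours per week are 74, under the 76 limit; aggregate throughput is 6,390 units, below the 7,040 units limit; a current Schedule 2 Exemption Letter is held. However, paragraphs (h)–(n) must be considered: (h) operates against (d): discharge temperature exceeds 35 °C. (i) would limit (h) — a current Tier 4 Declaration is held — but (j) sets (i) aside: (j) operates against (i): a current Provisional Waiver is held. (k) is triggered (the facility is within 200 m of a designated waterway), but yields to (l): (l) applies — a current Class 1 Clearance is held. (m) would limit (l) — the qualifying period is 255 days, below the 275 days limit — but (n) sets (m) aside: (n) operates — a current Provisional Declaration is held. (d) is therefore removed.
No exception is made out. Elif's facility falls within the general rule.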